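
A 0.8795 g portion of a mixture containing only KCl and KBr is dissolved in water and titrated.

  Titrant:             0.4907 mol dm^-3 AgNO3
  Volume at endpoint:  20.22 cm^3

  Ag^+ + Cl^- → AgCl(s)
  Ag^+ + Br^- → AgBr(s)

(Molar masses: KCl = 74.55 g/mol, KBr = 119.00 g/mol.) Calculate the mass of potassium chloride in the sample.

n(AgNO3) = 0.02022 × 0.4907 = 9.922 × 10^-3 mol
Let x = n(KCl), y = n(KBr).
Titrant: 1x + 1y = 9.922 × 10^-3;  mass: 74.55x + 119.00y = 0.8795
Solving, x = 6.776 × 10^-3 mol, y = 3.146 × 10^-3 mol
mass of KCl = 6.776 × 10^-3 × 74.55 = 0.5052 g

0.5052 g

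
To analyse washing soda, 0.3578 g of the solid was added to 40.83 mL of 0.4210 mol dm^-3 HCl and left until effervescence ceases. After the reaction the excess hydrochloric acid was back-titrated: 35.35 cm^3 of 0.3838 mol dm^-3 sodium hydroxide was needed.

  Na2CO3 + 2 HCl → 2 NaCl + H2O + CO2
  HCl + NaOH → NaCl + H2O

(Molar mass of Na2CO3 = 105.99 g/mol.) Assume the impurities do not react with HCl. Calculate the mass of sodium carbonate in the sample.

n(HCl) added = 0.04083 × 0.4210 = 0.01719 mol
n(NaOH) used in back-titration = 0.03535 × 0.3838 = 0.01357 mol
n(HCl) left over = 0.01357 mol (1:1 ratio)
n(HCl) consumed by analyte = 0.01719 − 0.01357 = 3.622 × 10^-3 mol
From the 1:2 ratio, n(Na2CO3) = 1/2 × 3.622 × 10^-3 = 1.811 × 10^-3 mol
mass of Na2CO3 = 1.811 × 10^-3 × 105.99 = 0.1920 g

0.1920 g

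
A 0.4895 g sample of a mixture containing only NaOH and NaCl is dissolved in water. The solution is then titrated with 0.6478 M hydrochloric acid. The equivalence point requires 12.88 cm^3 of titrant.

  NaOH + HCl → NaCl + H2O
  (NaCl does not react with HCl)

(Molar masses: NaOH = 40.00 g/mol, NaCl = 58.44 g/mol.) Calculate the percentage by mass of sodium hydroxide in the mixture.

68.18 %

n(HCl) = 0.01288 × 0.6478 = 8.344 × 10^-3 mol
Let x = n(NaOH), y = n(NaCl).
Titrant: 1x = 8.344 × 10^-3;  mass: 40.00x + 58.44y = 0.4895
Solving, x = 8.344 × 10^-3 mol, y = 2.665 × 10^-3 mol
mass of NaOH = 8.344 × 10^-3 × 40.00 = 0.3337 g
% NaOH = 0.3337 / 0.4895 × 100 = 68.18 %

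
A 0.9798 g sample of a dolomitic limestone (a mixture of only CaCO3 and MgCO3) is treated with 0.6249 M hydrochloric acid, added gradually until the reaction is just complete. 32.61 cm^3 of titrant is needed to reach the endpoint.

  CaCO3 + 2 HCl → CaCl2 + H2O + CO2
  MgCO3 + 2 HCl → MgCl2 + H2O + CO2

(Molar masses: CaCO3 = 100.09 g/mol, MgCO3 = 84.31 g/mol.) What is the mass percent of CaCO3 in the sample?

n(HCl) = 0.03261 × 0.6249 = 0.02038 mol
Let x = n(CaCO3), y = n(MgCO3).
Titrant: 2x + 2y = 0.02038;  mass: 100.09x + 84.31y = 0.9798
Solving, x = 7.653 × 10^-3 mol, y = 2.536 × 10^-3 mol
mass of CaCO3 = 7.653 × 10^-3 × 100.09 = 0.7660 g
% CaCO3 = 0.7660 / 0.9798 × 100 = 78.18 %

78.18 %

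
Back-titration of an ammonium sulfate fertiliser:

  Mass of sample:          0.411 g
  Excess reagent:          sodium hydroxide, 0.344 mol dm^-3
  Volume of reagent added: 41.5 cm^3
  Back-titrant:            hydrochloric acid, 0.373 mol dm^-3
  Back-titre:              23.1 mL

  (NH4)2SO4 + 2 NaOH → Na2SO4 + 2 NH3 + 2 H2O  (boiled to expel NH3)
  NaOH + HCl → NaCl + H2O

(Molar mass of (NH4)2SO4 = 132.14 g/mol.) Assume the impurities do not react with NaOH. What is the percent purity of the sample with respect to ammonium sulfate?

91.0 %

n(NaOH) added = 0.0415 × 0.344 = 0.0143 mol
n(HCl) used in back-titration = 0.0231 × 0.373 = 8.62 × 10^-3 mol
n(NaOH) left over = 8.62 × 10^-3 mol (1:1 ratio)
n(NaOH) consumed by analyte = 0.0143 − 8.62 × 10^-3 = 5.66 × 10^-3 mol
From the 1:2 ratio, n((NH4)2SO4) = 1/2 × 5.66 × 10^-3 = 2.83 × 10^-3 mol
mass of (NH4)2SO4 = 2.83 × 10^-3 × 132.14 = 0.374 g
% (NH4)2SO4 = 0.374 / 0.411 × 100 = 91.0 %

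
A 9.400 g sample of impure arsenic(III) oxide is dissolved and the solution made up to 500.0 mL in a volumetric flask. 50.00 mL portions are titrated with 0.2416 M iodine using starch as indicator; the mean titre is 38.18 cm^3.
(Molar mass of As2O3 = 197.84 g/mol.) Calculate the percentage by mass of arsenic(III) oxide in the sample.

As2O3 + 2 I2 + 2 H2O → As2O5 + 4 HI
n(I2) per titration = 0.03818 × 0.2416 = 9.224 × 10^-3 mol
From the 1:2 ratio, n(As2O3) in each aliquot = 1/2 × 9.224 × 10^-3 = 4.612 × 10^-3 mol
n(As2O3) in the whole flask = 4.612 × 10^-3 × 500.0/50.00 = 0.04612 mol
mass of As2O3 = 0.04612 × 197.84 = 9.125 g
% As2O3 = 9.125 / 9.400 × 100 = 97.07 %

97.07 %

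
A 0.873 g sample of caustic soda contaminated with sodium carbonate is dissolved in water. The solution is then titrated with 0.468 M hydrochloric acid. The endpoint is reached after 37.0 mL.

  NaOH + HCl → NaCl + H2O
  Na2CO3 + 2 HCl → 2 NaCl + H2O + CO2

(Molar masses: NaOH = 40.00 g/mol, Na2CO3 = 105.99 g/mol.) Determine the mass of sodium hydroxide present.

0.137 g

n(HCl) = 0.0370 × 0.468 = 0.0173 mol
Let x = n(NaOH), y = n(Na2CO3).
Titrant: 1x + 2y = 0.0173;  mass: 40.00x + 105.99y = 0.873
Solving, x = 3.44 × 10^-3 mol, y = 6.94 × 10^-3 mol
mass of NaOH = 3.44 × 10^-3 × 40.00 = 0.137 g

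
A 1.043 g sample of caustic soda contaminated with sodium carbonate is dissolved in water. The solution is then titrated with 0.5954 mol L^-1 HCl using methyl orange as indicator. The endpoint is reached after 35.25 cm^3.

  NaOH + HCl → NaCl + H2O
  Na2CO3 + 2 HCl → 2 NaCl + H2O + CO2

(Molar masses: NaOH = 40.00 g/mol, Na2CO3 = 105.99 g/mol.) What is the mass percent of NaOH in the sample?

20.44 %

n(HCl) = 0.03525 × 0.5954 = 0.02099 mol
Let x = n(NaOH), y = n(Na2CO3).
Titrant: 1x + 2y = 0.02099;  mass: 40.00x + 105.99y = 1.043
Solving, x = 5.329 × 10^-3 mol, y = 7.829 × 10^-3 mol
mass of NaOH = 5.329 × 10^-3 × 40.00 = 0.2132 g
% NaOH = 0.2132 / 1.043 × 100 = 20.44 %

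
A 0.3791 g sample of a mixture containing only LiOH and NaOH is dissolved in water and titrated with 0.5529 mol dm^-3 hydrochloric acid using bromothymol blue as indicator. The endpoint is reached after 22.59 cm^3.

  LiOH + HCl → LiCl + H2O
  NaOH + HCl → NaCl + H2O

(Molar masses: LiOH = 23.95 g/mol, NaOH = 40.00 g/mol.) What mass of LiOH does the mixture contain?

0.1798 g

n(HCl) = 0.02259 × 0.5529 = 0.01249 mol
Let x = n(LiOH), y = n(NaOH).
Titrant: 1x + 1y = 0.01249;  mass: 23.95x + 40.00y = 0.3791
Solving, x = 7.508 × 10^-3 mol, y = 4.982 × 10^-3 mol
mass of LiOH = 7.508 × 10^-3 × 23.95 = 0.1798 g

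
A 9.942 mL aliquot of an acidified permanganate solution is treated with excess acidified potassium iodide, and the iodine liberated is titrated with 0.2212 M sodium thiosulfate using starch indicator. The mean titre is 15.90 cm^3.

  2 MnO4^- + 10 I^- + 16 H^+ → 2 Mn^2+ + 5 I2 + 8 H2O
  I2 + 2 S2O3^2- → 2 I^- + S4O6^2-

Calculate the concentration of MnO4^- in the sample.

0.07075 M

n(S2O3^2-) = 0.01590 × 0.2212 = 3.517 × 10^-3 mol
n(I2) = n(S2O3^2-)/2 = 1.759 × 10^-3 mol
From the 2:5 ratio, n(MnO4^-) in the aliquot = 2/5 × 1.759 × 10^-3 = 7.034 × 10^-4 mol
[MnO4^-] = 7.034 × 10^-4 / 0.009942 = 0.07075 mol/L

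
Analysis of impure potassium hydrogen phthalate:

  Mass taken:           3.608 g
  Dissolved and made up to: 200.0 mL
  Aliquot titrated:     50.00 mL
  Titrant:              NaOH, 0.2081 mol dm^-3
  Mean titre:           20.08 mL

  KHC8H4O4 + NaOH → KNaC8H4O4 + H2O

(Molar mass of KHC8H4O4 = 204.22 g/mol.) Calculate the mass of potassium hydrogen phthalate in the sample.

n(NaOH) per titration = 0.02008 × 0.2081 = 4.179 × 10^-3 mol
n(KHC8H4O4) in each aliquot = 4.179 × 10^-3 mol (1:1 ratio)
n(KHC8H4O4) in the whole flask = 4.179 × 10^-3 × 200.0/50.00 = 0.01671 mol
mass of KHC8H4O4 = 0.01671 × 204.22 = 3.413 g

3.413 g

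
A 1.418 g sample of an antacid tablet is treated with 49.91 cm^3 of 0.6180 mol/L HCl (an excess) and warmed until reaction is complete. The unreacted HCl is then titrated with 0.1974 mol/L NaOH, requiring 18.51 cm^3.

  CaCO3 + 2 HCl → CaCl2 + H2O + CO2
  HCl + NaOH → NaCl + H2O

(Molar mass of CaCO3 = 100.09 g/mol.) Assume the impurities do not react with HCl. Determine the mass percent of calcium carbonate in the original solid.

95.96 %

n(HCl) added = 0.04991 × 0.6180 = 0.03084 mol
n(NaOH) used in back-titration = 0.01851 × 0.1974 = 3.654 × 10^-3 mol
n(HCl) left over = 3.654 × 10^-3 mol (1:1 ratio)
n(HCl) consumed by analyte = 0.03084 − 3.654 × 10^-3 = 0.02719 mol
From the 1:2 ratio, n(CaCO3) = 1/2 × 0.02719 = 0.01360 mol
mass of CaCO3 = 0.01360 × 100.09 = 1.361 g
% CaCO3 = 1.361 / 1.418 × 100 = 95.96 %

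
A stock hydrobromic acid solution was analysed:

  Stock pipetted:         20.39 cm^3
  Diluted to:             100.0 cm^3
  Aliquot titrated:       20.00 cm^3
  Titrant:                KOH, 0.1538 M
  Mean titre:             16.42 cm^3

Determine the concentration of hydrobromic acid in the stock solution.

0.6193 M

HBr + KOH → KBr + H2O
n(KOH) = 0.01642 × 0.1538 = 2.525 × 10^-3 mol
n(HBr) in the aliquot = 2.525 × 10^-3 mol (1:1 ratio)
[HBr]_dilute = 2.525 × 10^-3 / 0.02000 = 0.1263 mol/L
Dilution factor = 100.0 / 20.39 = 4.904
[HBr]_stock = 0.1263 × 4.904 = 0.6193 mol/L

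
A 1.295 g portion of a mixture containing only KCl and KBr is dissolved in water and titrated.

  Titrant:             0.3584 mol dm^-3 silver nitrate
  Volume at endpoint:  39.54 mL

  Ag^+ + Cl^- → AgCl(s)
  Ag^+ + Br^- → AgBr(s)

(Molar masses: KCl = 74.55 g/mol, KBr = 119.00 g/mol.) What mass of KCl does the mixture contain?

0.6564 g

n(AgNO3) = 0.03954 × 0.3584 = 0.01417 mol
Let x = n(KCl), y = n(KBr).
Titrant: 1x + 1y = 0.01417;  mass: 74.55x + 119.00y = 1.295
Solving, x = 8.805 × 10^-3 mol, y = 5.367 × 10^-3 mol
mass of KCl = 8.805 × 10^-3 × 74.55 = 0.6564 g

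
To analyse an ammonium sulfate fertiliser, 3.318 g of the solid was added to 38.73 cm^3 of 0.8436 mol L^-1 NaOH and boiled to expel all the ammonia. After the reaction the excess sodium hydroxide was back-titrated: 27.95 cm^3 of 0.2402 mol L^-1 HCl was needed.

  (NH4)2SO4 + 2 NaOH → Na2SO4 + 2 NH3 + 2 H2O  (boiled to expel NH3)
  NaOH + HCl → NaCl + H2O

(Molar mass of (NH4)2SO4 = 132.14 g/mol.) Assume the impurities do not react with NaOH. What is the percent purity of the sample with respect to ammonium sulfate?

51.69 %

n(NaOH) added = 0.03873 × 0.8436 = 0.03267 mol
n(HCl) used in back-titration = 0.02795 × 0.2402 = 6.714 × 10^-3 mol
n(NaOH) left over = 6.714 × 10^-3 mol (1:1 ratio)
n(NaOH) consumed by analyte = 0.03267 − 6.714 × 10^-3 = 0.02596 mol
From the 1:2 ratio, n((NH4)2SO4) = 1/2 × 0.02596 = 0.01298 mol
mass of (NH4)2SO4 = 0.01298 × 132.14 = 1.715 g
% (NH4)2SO4 = 1.715 / 3.318 × 100 = 51.69 %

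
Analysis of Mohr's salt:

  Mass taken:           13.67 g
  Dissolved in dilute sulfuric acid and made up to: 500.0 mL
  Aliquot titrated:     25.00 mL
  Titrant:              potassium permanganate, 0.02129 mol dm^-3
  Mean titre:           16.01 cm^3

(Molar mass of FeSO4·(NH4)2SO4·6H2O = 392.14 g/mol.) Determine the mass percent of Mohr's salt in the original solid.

MnO4^- + 5 Fe^2+ + 8 H^+ → Mn^2+ + 5 Fe^3+ + 4 H2O
n(KMnO4) per titration = 0.01601 × 0.02129 = 3.409 × 10^-4 mol
From the 5:1 ratio, n(FeSO4·(NH4)2SO4·6H2O) in each aliquot = 5/1 × 3.409 × 10^-4 = 1.704 × 10^-3 mol
n(FeSO4·(NH4)2SO4·6H2O) in the whole flask = 1.704 × 10^-3 × 500.0/25.00 = 0.03409 mol
mass of FeSO4·(NH4)2SO4·6H2O = 0.03409 × 392.14 = 13.37 g
% FeSO4·(NH4)2SO4·6H2O = 13.37 / 13.67 × 100 = 97.78 %

97.78 %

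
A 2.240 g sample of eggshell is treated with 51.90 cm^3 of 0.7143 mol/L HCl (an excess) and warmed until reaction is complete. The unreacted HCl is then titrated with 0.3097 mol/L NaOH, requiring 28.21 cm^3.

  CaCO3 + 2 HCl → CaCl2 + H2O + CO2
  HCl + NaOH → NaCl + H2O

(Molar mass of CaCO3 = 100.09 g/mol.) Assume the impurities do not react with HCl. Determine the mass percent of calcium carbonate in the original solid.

63.31 %

n(HCl) added = 0.05190 × 0.7143 = 0.03707 mol
n(NaOH) used in back-titration = 0.02821 × 0.3097 = 8.737 × 10^-3 mol
n(HCl) left over = 8.737 × 10^-3 mol (1:1 ratio)
n(HCl) consumed by analyte = 0.03707 − 8.737 × 10^-3 = 0.02834 mol
From the 1:2 ratio, n(CaCO3) = 1/2 × 0.02834 = 0.01417 mol
mass of CaCO3 = 0.01417 × 100.09 = 1.418 g
% CaCO3 = 1.418 / 2.240 × 100 = 63.31 %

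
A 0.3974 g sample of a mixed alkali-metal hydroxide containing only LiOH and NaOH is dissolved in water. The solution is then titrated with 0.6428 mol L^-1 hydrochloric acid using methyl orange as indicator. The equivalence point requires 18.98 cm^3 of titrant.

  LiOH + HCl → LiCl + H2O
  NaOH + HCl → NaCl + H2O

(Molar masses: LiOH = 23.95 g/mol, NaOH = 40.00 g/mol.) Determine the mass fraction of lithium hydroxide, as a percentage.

34.02 %

n(HCl) = 0.01898 × 0.6428 = 0.01220 mol
Let x = n(LiOH), y = n(NaOH).
Titrant: 1x + 1y = 0.01220;  mass: 23.95x + 40.00y = 0.3974
Solving, x = 5.646 × 10^-3 mol, y = 6.555 × 10^-3 mol
mass of LiOH = 5.646 × 10^-3 × 23.95 = 0.1352 g
% LiOH = 0.1352 / 0.3974 × 100 = 34.02 %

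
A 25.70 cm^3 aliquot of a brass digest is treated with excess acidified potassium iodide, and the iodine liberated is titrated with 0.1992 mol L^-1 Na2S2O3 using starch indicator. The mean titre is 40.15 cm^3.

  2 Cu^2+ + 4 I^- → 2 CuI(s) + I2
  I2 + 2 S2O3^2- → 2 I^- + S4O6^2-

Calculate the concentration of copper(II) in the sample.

n(S2O3^2-) = 0.04015 × 0.1992 = 7.998 × 10^-3 mol
n(I2) = n(S2O3^2-)/2 = 3.999 × 10^-3 mol
From the 2:1 ratio, n(Cu2+) in the aliquot = 2/1 × 3.999 × 10^-3 = 7.998 × 10^-3 mol
[Cu2+] = 7.998 × 10^-3 / 0.02570 = 0.3112 mol/L

0.3112 mol/L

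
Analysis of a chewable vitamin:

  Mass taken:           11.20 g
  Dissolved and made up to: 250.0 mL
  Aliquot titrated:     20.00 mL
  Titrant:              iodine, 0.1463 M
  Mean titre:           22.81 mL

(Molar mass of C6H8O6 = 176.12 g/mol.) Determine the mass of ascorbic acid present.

7.347 g

C6H8O6 + I2 → C6H6O6 + 2 HI
n(I2) per titration = 0.02281 × 0.1463 = 3.337 × 10^-3 mol
n(C6H8O6) in each aliquot = 3.337 × 10^-3 mol (1:1 ratio)
n(C6H8O6) in the whole flask = 3.337 × 10^-3 × 250.0/20.00 = 0.04171 mol
mass of C6H8O6 = 0.04171 × 176.12 = 7.347 g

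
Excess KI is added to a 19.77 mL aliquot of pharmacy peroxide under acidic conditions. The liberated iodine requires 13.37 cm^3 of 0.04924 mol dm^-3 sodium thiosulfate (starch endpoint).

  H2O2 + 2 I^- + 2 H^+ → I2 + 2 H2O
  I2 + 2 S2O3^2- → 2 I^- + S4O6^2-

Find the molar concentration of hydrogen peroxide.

n(S2O3^2-) = 0.01337 × 0.04924 = 6.583 × 10^-4 mol
n(I2) = n(S2O3^2-)/2 = 3.292 × 10^-4 mol
n(H2O2) in the aliquot = 3.292 × 10^-4 mol (1:1 ratio)
[H2O2] = 3.292 × 10^-4 / 0.01977 = 0.01665 mol/L

0.01665 mol/L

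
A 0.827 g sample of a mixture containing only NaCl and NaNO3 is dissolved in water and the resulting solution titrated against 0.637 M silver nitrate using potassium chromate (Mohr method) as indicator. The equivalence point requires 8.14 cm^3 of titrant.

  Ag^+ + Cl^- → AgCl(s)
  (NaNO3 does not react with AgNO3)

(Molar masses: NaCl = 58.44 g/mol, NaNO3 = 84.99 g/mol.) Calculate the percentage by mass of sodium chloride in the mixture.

n(AgNO3) = 0.00814 × 0.637 = 5.19 × 10^-3 mol
Let x = n(NaCl), y = n(NaNO3).
Titrant: 1x = 5.19 × 10^-3;  mass: 58.44x + 84.99y = 0.827
Solving, x = 5.19 × 10^-3 mol, y = 6.17 × 10^-3 mol
mass of NaCl = 5.19 × 10^-3 × 58.44 = 0.303 g
% NaCl = 0.303 / 0.827 × 100 = 36.6 %

36.6 %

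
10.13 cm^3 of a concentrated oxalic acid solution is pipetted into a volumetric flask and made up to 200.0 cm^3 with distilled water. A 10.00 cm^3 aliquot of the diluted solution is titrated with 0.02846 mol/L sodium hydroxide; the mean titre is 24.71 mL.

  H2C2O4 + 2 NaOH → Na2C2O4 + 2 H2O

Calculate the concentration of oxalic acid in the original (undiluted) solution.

0.6942 mol/L

n(NaOH) = 0.02471 × 0.02846 = 7.032 × 10^-4 mol
From the 1:2 ratio, n(H2C2O4) in the aliquot = 1/2 × 7.032 × 10^-4 = 3.516 × 10^-4 mol
[H2C2O4]_dilute = 3.516 × 10^-4 / 0.01000 = 0.03516 mol/L
Dilution factor = 200.0 / 10.13 = 19.74
[H2C2O4]_stock = 0.03516 × 19.74 = 0.6942 mol/L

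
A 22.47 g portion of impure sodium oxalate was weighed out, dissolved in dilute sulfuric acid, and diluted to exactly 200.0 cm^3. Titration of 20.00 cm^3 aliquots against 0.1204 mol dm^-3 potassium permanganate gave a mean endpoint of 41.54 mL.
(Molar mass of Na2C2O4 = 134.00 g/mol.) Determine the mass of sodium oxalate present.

2 MnO4^- + 5 C2O4^2- + 16 H^+ → 2 Mn^2+ + 10 CO2 + 8 H2O
n(KMnO4) per titration = 0.04154 × 0.1204 = 5.001 × 10^-3 mol
From the 5:2 ratio, n(Na2C2O4) in each aliquot = 5/2 × 5.001 × 10^-3 = 0.01250 mol
n(Na2C2O4) in the whole flask = 0.01250 × 200.0/20.00 = 0.1250 mol
mass of Na2C2O4 = 0.1250 × 134.00 = 16.75 g

16.75 g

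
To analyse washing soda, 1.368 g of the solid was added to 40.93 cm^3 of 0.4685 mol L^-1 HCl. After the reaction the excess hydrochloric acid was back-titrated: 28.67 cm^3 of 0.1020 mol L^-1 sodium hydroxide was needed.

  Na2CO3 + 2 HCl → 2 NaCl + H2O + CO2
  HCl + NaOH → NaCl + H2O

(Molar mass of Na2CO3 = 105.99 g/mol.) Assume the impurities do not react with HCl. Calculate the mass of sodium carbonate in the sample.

0.8612 g

n(HCl) added = 0.04093 × 0.4685 = 0.01918 mol
n(NaOH) used in back-titration = 0.02867 × 0.1020 = 2.924 × 10^-3 mol
n(HCl) left over = 2.924 × 10^-3 mol (1:1 ratio)
n(HCl) consumed by analyte = 0.01918 − 2.924 × 10^-3 = 0.01625 mol
From the 1:2 ratio, n(Na2CO3) = 1/2 × 0.01625 = 8.126 × 10^-3 mol
mass of Na2CO3 = 8.126 × 10^-3 × 105.99 = 0.8612 g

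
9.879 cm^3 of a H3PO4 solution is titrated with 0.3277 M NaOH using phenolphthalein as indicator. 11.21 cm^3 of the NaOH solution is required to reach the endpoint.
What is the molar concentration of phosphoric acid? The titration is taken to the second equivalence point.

0.1859 M

H3PO4 + 2 NaOH → Na2HPO4 + 2 H2O
n(NaOH) = 0.01121 L × 0.3277 mol/L = 3.674 × 10^-3 mol
From the 1:2 mole ratio, n(H3PO4) = 1/2 × 3.674 × 10^-3 = 1.837 × 10^-3 mol
[H3PO4] = 1.837 × 10^-3 mol / 0.009879 L = 0.1859 mol/L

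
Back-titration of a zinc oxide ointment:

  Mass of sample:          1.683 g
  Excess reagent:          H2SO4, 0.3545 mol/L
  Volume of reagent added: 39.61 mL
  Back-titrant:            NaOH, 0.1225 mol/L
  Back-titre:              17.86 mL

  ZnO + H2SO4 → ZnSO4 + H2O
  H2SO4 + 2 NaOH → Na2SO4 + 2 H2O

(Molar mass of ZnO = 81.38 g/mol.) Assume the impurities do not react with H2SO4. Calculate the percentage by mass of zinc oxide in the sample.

n(H2SO4) added = 0.03961 × 0.3545 = 0.01404 mol
n(NaOH) used in back-titration = 0.01786 × 0.1225 = 2.188 × 10^-3 mol
From the 1:2 ratio, n(H2SO4) left over = 1/2 × 2.188 × 10^-3 = 1.094 × 10^-3 mol
n(H2SO4) consumed by analyte = 0.01404 − 1.094 × 10^-3 = 0.01295 mol
n(ZnO) = 0.01295 mol (1:1 ratio)
mass of ZnO = 0.01295 × 81.38 = 1.054 g
% ZnO = 1.054 / 1.683 × 100 = 62.61 %

62.61 %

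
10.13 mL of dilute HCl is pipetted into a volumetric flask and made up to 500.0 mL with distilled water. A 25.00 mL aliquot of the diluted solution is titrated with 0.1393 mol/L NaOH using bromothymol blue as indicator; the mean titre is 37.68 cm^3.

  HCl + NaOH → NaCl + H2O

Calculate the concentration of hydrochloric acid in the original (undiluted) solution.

10.36 mol/L

n(NaOH) = 0.03768 × 0.1393 = 5.249 × 10^-3 mol
n(HCl) in the aliquot = 5.249 × 10^-3 mol (1:1 ratio)
[HCl]_dilute = 5.249 × 10^-3 / 0.02500 = 0.2100 mol/L
Dilution factor = 500.0 / 10.13 = 49.36
[HCl]_stock = 0.2100 × 49.36 = 10.36 mol/L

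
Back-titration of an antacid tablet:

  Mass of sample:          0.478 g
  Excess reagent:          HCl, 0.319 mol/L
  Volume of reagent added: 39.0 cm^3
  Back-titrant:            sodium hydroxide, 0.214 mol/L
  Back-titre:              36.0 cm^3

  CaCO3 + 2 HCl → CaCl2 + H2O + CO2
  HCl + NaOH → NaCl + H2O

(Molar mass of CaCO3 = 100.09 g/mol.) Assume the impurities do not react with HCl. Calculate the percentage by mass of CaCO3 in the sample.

49.6 %

n(HCl) added = 0.0390 × 0.319 = 0.0124 mol
n(NaOH) used in back-titration = 0.0360 × 0.214 = 7.70 × 10^-3 mol
n(HCl) left over = 7.70 × 10^-3 mol (1:1 ratio)
n(HCl) consumed by analyte = 0.0124 − 7.70 × 10^-3 = 4.74 × 10^-3 mol
From the 1:2 ratio, n(CaCO3) = 1/2 × 4.74 × 10^-3 = 2.37 × 10^-3 mol
mass of CaCO3 = 2.37 × 10^-3 × 100.09 = 0.237 g
% CaCO3 = 0.237 / 0.478 × 100 = 49.6 %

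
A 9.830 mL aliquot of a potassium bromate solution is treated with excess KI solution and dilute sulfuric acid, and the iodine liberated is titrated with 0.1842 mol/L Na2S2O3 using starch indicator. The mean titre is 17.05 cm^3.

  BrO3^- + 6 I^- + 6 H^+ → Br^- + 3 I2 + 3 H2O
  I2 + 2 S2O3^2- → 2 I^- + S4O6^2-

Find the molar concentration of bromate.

0.05325 mol/L

n(S2O3^2-) = 0.01705 × 0.1842 = 3.141 × 10^-3 mol
n(I2) = n(S2O3^2-)/2 = 1.570 × 10^-3 mol
From the 1:3 ratio, n(BrO3^-) in the aliquot = 1/3 × 1.570 × 10^-3 = 5.234 × 10^-4 mol
[BrO3^-] = 5.234 × 10^-4 / 0.009830 = 0.05325 mol/L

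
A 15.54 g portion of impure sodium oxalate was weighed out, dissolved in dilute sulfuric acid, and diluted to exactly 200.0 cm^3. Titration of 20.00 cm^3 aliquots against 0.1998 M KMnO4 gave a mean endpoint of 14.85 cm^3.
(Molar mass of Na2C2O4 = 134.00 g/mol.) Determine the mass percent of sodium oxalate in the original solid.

63.96 %

2 MnO4^- + 5 C2O4^2- + 16 H^+ → 2 Mn^2+ + 10 CO2 + 8 H2O
n(KMnO4) per titration = 0.01485 × 0.1998 = 2.967 × 10^-3 mol
From the 5:2 ratio, n(Na2C2O4) in each aliquot = 5/2 × 2.967 × 10^-3 = 7.418 × 10^-3 mol
n(Na2C2O4) in the whole flask = 7.418 × 10^-3 × 200.0/20.00 = 0.07418 mol
mass of Na2C2O4 = 0.07418 × 134.00 = 9.940 g
% Na2C2O4 = 9.940 / 15.54 × 100 = 63.96 %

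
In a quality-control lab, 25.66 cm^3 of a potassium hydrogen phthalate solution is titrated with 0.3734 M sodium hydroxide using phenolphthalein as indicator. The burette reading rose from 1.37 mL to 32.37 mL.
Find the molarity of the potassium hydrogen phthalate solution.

0.4511 M

KHC8H4O4 + NaOH → KNaC8H4O4 + H2O
n(NaOH) = 0.03100 L × 0.3734 mol/L = 0.01158 mol
n(KHC8H4O4) = 0.01158 mol (1:1 mole ratio)
[KHC8H4O4] = 0.01158 mol / 0.02566 L = 0.4511 mol/L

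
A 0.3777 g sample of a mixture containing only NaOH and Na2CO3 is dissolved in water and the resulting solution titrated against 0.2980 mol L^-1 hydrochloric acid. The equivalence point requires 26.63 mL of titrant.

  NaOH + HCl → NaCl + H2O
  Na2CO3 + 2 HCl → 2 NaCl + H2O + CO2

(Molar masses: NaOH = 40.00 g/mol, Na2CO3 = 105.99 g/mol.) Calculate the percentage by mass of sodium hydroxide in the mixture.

34.92 %

n(HCl) = 0.02663 × 0.2980 = 7.936 × 10^-3 mol
Let x = n(NaOH), y = n(Na2CO3).
Titrant: 1x + 2y = 7.936 × 10^-3;  mass: 40.00x + 105.99y = 0.3777
Solving, x = 3.298 × 10^-3 mol, y = 2.319 × 10^-3 mol
mass of NaOH = 3.298 × 10^-3 × 40.00 = 0.1319 g
% NaOH = 0.1319 / 0.3777 × 100 = 34.92 %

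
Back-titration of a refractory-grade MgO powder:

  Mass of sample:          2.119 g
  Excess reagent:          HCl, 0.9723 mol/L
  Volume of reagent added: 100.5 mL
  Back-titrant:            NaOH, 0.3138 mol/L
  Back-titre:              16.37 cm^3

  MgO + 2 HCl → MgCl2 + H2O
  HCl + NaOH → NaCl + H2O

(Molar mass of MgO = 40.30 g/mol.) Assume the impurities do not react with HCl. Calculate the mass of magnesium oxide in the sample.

n(HCl) added = 0.1005 × 0.9723 = 0.09772 mol
n(NaOH) used in back-titration = 0.01637 × 0.3138 = 5.137 × 10^-3 mol
n(HCl) left over = 5.137 × 10^-3 mol (1:1 ratio)
n(HCl) consumed by analyte = 0.09772 − 5.137 × 10^-3 = 0.09258 mol
From the 1:2 ratio, n(MgO) = 1/2 × 0.09258 = 0.04629 mol
mass of MgO = 0.04629 × 40.30 = 1.865 g

1.865 g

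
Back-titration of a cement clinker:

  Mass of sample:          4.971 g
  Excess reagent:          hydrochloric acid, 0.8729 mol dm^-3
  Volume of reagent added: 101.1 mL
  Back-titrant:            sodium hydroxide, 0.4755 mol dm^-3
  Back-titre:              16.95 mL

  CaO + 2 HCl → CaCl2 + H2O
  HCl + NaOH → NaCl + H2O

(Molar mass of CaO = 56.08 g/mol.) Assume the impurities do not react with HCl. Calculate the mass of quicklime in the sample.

2.249 g

n(HCl) added = 0.1011 × 0.8729 = 0.08825 mol
n(NaOH) used in back-titration = 0.01695 × 0.4755 = 8.060 × 10^-3 mol
n(HCl) left over = 8.060 × 10^-3 mol (1:1 ratio)
n(HCl) consumed by analyte = 0.08825 − 8.060 × 10^-3 = 0.08019 mol
From the 1:2 ratio, n(CaO) = 1/2 × 0.08019 = 0.04010 mol
mass of CaO = 0.04010 × 56.08 = 2.249 g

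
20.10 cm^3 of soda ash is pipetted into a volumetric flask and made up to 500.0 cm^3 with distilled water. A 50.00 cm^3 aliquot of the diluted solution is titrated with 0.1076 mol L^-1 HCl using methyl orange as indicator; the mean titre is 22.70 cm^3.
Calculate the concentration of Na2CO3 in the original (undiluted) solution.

0.6076 mol/L

Na2CO3 + 2 HCl → 2 NaCl + H2O + CO2
n(HCl) = 0.02270 × 0.1076 = 2.443 × 10^-3 mol
From the 1:2 ratio, n(Na2CO3) in the aliquot = 1/2 × 2.443 × 10^-3 = 1.221 × 10^-3 mol
[Na2CO3]_dilute = 1.221 × 10^-3 / 0.05000 = 0.02443 mol/L
Dilution factor = 500.0 / 20.10 = 24.88
[Na2CO3]_stock = 0.02443 × 24.88 = 0.6076 mol/L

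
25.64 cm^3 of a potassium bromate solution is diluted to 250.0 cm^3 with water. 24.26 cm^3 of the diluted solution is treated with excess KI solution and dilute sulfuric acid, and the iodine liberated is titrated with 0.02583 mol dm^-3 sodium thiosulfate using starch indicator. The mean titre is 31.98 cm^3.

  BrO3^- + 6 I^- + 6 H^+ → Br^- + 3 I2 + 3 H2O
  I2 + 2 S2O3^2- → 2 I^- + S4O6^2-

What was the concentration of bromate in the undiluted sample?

n(S2O3^2-) = 0.03198 × 0.02583 = 8.260 × 10^-4 mol
n(I2) = n(S2O3^2-)/2 = 4.130 × 10^-4 mol
From the 1:3 ratio, n(BrO3^-) in the aliquot = 1/3 × 4.130 × 10^-4 = 1.377 × 10^-4 mol
[BrO3^-]_dilute = 1.377 × 10^-4 / 0.02426 = 0.005675 mol/L
[BrO3^-]_original = 0.005675 × 250.0/25.64 = 0.05533 mol/L

0.05533 mol/L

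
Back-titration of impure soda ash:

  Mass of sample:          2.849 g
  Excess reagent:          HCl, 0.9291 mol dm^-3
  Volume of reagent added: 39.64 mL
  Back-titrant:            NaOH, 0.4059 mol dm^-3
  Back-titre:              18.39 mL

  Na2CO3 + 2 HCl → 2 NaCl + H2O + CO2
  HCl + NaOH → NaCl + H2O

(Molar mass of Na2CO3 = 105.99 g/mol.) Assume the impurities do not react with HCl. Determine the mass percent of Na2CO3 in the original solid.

54.62 %

n(HCl) added = 0.03964 × 0.9291 = 0.03683 mol
n(NaOH) used in back-titration = 0.01839 × 0.4059 = 7.465 × 10^-3 mol
n(HCl) left over = 7.465 × 10^-3 mol (1:1 ratio)
n(HCl) consumed by analyte = 0.03683 − 7.465 × 10^-3 = 0.02937 mol
From the 1:2 ratio, n(Na2CO3) = 1/2 × 0.02937 = 0.01468 mol
mass of Na2CO3 = 0.01468 × 105.99 = 1.556 g
% Na2CO3 = 1.556 / 2.849 × 100 = 54.62 %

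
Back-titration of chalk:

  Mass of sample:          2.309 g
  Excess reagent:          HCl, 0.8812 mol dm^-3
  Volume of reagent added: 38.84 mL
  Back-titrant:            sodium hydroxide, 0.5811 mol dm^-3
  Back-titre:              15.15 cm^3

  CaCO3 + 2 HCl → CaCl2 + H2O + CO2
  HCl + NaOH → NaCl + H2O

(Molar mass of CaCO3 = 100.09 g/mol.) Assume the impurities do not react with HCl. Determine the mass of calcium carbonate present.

n(HCl) added = 0.03884 × 0.8812 = 0.03423 mol
n(NaOH) used in back-titration = 0.01515 × 0.5811 = 8.804 × 10^-3 mol
n(HCl) left over = 8.804 × 10^-3 mol (1:1 ratio)
n(HCl) consumed by analyte = 0.03423 − 8.804 × 10^-3 = 0.02542 mol
From the 1:2 ratio, n(CaCO3) = 1/2 × 0.02542 = 0.01271 mol
mass of CaCO3 = 0.01271 × 100.09 = 1.272 g

1.272 g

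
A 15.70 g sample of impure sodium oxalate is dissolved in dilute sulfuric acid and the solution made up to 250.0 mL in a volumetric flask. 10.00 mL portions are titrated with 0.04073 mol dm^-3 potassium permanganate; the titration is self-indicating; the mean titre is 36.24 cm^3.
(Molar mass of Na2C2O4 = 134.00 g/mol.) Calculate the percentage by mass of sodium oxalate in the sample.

2 MnO4^- + 5 C2O4^2- + 16 H^+ → 2 Mn^2+ + 10 CO2 + 8 H2O
n(KMnO4) per titration = 0.03624 × 0.04073 = 1.476 × 10^-3 mol
From the 5:2 ratio, n(Na2C2O4) in each aliquot = 5/2 × 1.476 × 10^-3 = 3.690 × 10^-3 mol
n(Na2C2O4) in the whole flask = 3.690 × 10^-3 × 250.0/10.00 = 0.09225 mol
mass of Na2C2O4 = 0.09225 × 134.00 = 12.36 g
% Na2C2O4 = 12.36 / 15.70 × 100 = 78.74 %

78.74 %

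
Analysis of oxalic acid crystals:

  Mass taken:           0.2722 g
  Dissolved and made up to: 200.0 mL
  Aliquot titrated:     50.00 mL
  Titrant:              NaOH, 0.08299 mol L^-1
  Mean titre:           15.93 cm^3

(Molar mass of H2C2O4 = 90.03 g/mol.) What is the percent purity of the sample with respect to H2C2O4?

H2C2O4 + 2 NaOH → Na2C2O4 + 2 H2O
n(NaOH) per titration = 0.01593 × 0.08299 = 1.322 × 10^-3 mol
From the 1:2 ratio, n(H2C2O4) in each aliquot = 1/2 × 1.322 × 10^-3 = 6.610 × 10^-4 mol
n(H2C2O4) in the whole flask = 6.610 × 10^-4 × 200.0/50.00 = 2.644 × 10^-3 mol
mass of H2C2O4 = 2.644 × 10^-3 × 90.03 = 0.2380 g
% H2C2O4 = 0.2380 / 0.2722 × 100 = 87.45 %

87.45 %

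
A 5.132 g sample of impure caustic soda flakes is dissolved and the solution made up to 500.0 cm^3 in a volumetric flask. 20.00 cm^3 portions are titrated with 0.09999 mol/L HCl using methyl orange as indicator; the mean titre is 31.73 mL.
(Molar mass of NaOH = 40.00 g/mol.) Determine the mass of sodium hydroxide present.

3.173 g

NaOH + HCl → NaCl + H2O
n(HCl) per titration = 0.03173 × 0.09999 = 3.173 × 10^-3 mol
n(NaOH) in each aliquot = 3.173 × 10^-3 mol (1:1 ratio)
n(NaOH) in the whole flask = 3.173 × 10^-3 × 500.0/20.00 = 0.07932 mol
mass of NaOH = 0.07932 × 40.00 = 3.173 g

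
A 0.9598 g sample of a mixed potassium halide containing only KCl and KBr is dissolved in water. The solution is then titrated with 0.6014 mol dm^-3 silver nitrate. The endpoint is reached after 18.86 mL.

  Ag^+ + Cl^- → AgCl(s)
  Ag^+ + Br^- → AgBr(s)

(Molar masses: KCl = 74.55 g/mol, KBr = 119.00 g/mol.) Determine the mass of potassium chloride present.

n(AgNO3) = 0.01886 × 0.6014 = 0.01134 mol
Let x = n(KCl), y = n(KBr).
Titrant: 1x + 1y = 0.01134;  mass: 74.55x + 119.00y = 0.9598
Solving, x = 8.773 × 10^-3 mol, y = 2.570 × 10^-3 mol
mass of KCl = 8.773 × 10^-3 × 74.55 = 0.6540 g

0.6540 g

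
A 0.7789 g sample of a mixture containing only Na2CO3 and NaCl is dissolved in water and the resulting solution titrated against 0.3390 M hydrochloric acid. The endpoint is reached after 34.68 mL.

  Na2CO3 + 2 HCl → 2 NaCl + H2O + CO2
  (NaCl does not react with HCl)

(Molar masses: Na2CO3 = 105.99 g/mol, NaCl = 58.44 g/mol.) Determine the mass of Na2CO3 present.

0.6230 g

n(HCl) = 0.03468 × 0.3390 = 0.01176 mol
Let x = n(Na2CO3), y = n(NaCl).
Titrant: 2x = 0.01176;  mass: 105.99x + 58.44y = 0.7789
Solving, x = 5.878 × 10^-3 mol, y = 2.667 × 10^-3 mol
mass of Na2CO3 = 5.878 × 10^-3 × 105.99 = 0.6230 g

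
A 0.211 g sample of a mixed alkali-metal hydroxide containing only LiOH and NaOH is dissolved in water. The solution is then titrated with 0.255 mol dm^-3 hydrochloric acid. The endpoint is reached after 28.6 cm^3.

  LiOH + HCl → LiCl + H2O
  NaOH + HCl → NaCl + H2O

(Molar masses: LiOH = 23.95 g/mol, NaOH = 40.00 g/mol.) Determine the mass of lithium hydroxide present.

n(HCl) = 0.0286 × 0.255 = 7.29 × 10^-3 mol
Let x = n(LiOH), y = n(NaOH).
Titrant: 1x + 1y = 7.29 × 10^-3;  mass: 23.95x + 40.00y = 0.211
Solving, x = 5.03 × 10^-3 mol, y = 2.26 × 10^-3 mol
mass of LiOH = 5.03 × 10^-3 × 23.95 = 0.120 g

0.120 g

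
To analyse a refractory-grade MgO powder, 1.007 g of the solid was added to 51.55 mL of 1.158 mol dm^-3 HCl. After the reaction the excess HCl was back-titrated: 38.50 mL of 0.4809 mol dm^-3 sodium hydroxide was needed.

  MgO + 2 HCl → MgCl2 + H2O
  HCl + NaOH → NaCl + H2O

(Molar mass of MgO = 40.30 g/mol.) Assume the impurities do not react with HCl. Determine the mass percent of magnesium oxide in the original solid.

n(HCl) added = 0.05155 × 1.158 = 0.05969 mol
n(NaOH) used in back-titration = 0.03850 × 0.4809 = 0.01851 mol
n(HCl) left over = 0.01851 mol (1:1 ratio)
n(HCl) consumed by analyte = 0.05969 − 0.01851 = 0.04118 mol
From the 1:2 ratio, n(MgO) = 1/2 × 0.04118 = 0.02059 mol
mass of MgO = 0.02059 × 40.30 = 0.8298 g
% MgO = 0.8298 / 1.007 × 100 = 82.40 %

82.40 %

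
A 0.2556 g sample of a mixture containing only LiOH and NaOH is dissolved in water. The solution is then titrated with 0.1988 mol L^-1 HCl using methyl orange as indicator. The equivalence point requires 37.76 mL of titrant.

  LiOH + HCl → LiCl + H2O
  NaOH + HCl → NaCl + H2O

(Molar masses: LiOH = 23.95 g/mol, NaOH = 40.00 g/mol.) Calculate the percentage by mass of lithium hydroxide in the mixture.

26.08 %

n(HCl) = 0.03776 × 0.1988 = 7.507 × 10^-3 mol
Let x = n(LiOH), y = n(NaOH).
Titrant: 1x + 1y = 7.507 × 10^-3;  mass: 23.95x + 40.00y = 0.2556
Solving, x = 2.783 × 10^-3 mol, y = 4.724 × 10^-3 mol
mass of LiOH = 2.783 × 10^-3 × 23.95 = 0.06665 g
% LiOH = 0.06665 / 0.2556 × 100 = 26.08 %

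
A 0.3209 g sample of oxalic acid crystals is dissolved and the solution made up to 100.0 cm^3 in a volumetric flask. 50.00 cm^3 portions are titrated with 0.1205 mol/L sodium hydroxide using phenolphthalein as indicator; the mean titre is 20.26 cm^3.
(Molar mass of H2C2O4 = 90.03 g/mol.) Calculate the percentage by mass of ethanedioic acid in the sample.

68.49 %

H2C2O4 + 2 NaOH → Na2C2O4 + 2 H2O
n(NaOH) per titration = 0.02026 × 0.1205 = 2.441 × 10^-3 mol
From the 1:2 ratio, n(H2C2O4) in each aliquot = 1/2 × 2.441 × 10^-3 = 1.221 × 10^-3 mol
n(H2C2O4) in the whole flask = 1.221 × 10^-3 × 100.0/50.00 = 2.441 × 10^-3 mol
mass of H2C2O4 = 2.441 × 10^-3 × 90.03 = 0.2198 g
% H2C2O4 = 0.2198 / 0.3209 × 100 = 68.49 %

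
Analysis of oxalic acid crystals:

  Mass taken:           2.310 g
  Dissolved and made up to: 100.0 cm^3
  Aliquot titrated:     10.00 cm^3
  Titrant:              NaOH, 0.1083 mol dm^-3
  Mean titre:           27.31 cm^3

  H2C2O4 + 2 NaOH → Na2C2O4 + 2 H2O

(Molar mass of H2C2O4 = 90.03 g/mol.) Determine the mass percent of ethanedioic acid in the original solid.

57.64 %

n(NaOH) per titration = 0.02731 × 0.1083 = 2.958 × 10^-3 mol
From the 1:2 ratio, n(H2C2O4) in each aliquot = 1/2 × 2.958 × 10^-3 = 1.479 × 10^-3 mol
n(H2C2O4) in the whole flask = 1.479 × 10^-3 × 100.0/10.00 = 0.01479 mol
mass of H2C2O4 = 0.01479 × 90.03 = 1.331 g
% H2C2O4 = 1.331 / 2.310 × 100 = 57.64 %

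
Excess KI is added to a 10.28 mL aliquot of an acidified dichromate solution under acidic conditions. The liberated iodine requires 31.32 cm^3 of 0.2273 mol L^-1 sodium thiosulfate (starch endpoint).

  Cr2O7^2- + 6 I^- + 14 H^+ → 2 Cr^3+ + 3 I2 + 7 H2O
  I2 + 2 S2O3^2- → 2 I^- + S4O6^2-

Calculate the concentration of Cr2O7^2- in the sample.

n(S2O3^2-) = 0.03132 × 0.2273 = 7.119 × 10^-3 mol
n(I2) = n(S2O3^2-)/2 = 3.560 × 10^-3 mol
From the 1:3 ratio, n(Cr2O7^2-) in the aliquot = 1/3 × 3.560 × 10^-3 = 1.187 × 10^-3 mol
[Cr2O7^2-] = 1.187 × 10^-3 / 0.01028 = 0.1154 mol/L

0.1154 mol/L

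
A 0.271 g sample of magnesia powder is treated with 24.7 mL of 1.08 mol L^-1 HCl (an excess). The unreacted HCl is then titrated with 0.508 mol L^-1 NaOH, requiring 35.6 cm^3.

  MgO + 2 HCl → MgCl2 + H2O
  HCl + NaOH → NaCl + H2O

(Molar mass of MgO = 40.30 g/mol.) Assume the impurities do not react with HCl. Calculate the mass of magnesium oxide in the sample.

0.173 g

n(HCl) added = 0.0247 × 1.08 = 0.0267 mol
n(NaOH) used in back-titration = 0.0356 × 0.508 = 0.0181 mol
n(HCl) left over = 0.0181 mol (1:1 ratio)
n(HCl) consumed by analyte = 0.0267 − 0.0181 = 8.59 × 10^-3 mol
From the 1:2 ratio, n(MgO) = 1/2 × 8.59 × 10^-3 = 4.30 × 10^-3 mol
mass of MgO = 4.30 × 10^-3 × 40.30 = 0.173 g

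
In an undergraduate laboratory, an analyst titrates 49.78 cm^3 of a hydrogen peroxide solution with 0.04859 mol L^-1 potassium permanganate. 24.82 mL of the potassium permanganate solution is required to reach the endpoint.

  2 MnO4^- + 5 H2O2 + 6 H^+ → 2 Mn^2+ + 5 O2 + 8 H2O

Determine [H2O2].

n(KMnO4) = 0.02482 L × 0.04859 mol/L = 1.206 × 10^-3 mol
From the 5:2 mole ratio, n(H2O2) = 5/2 × 1.206 × 10^-3 = 3.015 × 10^-3 mol
[H2O2] = 3.015 × 10^-3 mol / 0.04978 L = 0.06057 mol/L

0.06057 mol/L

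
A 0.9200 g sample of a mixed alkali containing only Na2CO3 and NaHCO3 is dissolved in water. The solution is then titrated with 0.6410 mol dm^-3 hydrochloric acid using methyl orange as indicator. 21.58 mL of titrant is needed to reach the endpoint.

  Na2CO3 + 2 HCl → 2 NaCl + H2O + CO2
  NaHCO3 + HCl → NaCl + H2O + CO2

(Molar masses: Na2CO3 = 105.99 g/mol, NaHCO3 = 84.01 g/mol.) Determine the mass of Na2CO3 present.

n(HCl) = 0.02158 × 0.6410 = 0.01383 mol
Let x = n(Na2CO3), y = n(NaHCO3).
Titrant: 2x + 1y = 0.01383;  mass: 105.99x + 84.01y = 0.9200
Solving, x = 3.903 × 10^-3 mol, y = 6.027 × 10^-3 mol
mass of Na2CO3 = 3.903 × 10^-3 × 105.99 = 0.4137 g

0.4137 g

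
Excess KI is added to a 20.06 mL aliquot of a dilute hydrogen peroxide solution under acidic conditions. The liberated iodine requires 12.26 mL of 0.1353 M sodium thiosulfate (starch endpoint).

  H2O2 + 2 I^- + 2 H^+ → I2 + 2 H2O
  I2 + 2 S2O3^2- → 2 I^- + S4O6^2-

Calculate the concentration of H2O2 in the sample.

0.04135 M

n(S2O3^2-) = 0.01226 × 0.1353 = 1.659 × 10^-3 mol
n(I2) = n(S2O3^2-)/2 = 8.294 × 10^-4 mol
n(H2O2) in the aliquot = 8.294 × 10^-4 mol (1:1 ratio)
[H2O2] = 8.294 × 10^-4 / 0.02006 = 0.04135 mol/L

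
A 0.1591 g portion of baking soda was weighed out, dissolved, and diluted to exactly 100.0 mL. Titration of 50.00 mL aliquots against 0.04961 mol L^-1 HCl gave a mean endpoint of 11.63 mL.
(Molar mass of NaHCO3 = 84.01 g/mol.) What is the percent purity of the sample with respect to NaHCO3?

60.93 %

NaHCO3 + HCl → NaCl + H2O + CO2
n(HCl) per titration = 0.01163 × 0.04961 = 5.770 × 10^-4 mol
n(NaHCO3) in each aliquot = 5.770 × 10^-4 mol (1:1 ratio)
n(NaHCO3) in the whole flask = 5.770 × 10^-4 × 100.0/50.00 = 1.154 × 10^-3 mol
mass of NaHCO3 = 1.154 × 10^-3 × 84.01 = 0.09694 g
% NaHCO3 = 0.09694 / 0.1591 × 100 = 60.93 %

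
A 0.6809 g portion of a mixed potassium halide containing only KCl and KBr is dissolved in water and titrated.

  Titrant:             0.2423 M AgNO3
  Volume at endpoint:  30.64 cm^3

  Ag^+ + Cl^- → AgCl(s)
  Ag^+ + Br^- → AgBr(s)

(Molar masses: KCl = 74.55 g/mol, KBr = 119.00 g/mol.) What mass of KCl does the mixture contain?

0.3397 g

n(AgNO3) = 0.03064 × 0.2423 = 7.424 × 10^-3 mol
Let x = n(KCl), y = n(KBr).
Titrant: 1x + 1y = 7.424 × 10^-3;  mass: 74.55x + 119.00y = 0.6809
Solving, x = 4.557 × 10^-3 mol, y = 2.867 × 10^-3 mol
mass of KCl = 4.557 × 10^-3 × 74.55 = 0.3397 g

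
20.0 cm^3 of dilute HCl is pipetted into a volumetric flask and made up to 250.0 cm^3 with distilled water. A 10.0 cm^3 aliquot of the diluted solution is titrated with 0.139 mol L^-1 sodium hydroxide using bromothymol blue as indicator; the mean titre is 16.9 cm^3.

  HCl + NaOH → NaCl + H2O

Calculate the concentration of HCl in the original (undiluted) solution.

2.94 mol/L

n(NaOH) = 0.0169 × 0.139 = 2.35 × 10^-3 mol
n(HCl) in the aliquot = 2.35 × 10^-3 mol (1:1 ratio)
[HCl]_dilute = 2.35 × 10^-3 / 0.0100 = 0.235 mol/L
Dilution factor = 250.0 / 20.0 = 12.50
[HCl]_stock = 0.235 × 12.50 = 2.94 mol/L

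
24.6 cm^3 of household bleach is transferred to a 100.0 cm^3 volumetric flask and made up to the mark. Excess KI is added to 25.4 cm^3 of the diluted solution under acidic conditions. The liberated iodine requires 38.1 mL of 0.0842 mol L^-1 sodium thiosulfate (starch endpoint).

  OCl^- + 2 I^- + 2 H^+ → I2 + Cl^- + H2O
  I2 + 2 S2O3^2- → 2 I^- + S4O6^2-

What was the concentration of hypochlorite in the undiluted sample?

0.257 mol/L

n(S2O3^2-) = 0.0381 × 0.0842 = 3.21 × 10^-3 mol
n(I2) = n(S2O3^2-)/2 = 1.60 × 10^-3 mol
n(OCl^-) in the aliquot = 1.60 × 10^-3 mol (1:1 ratio)
[OCl^-]_dilute = 1.60 × 10^-3 / 0.0254 = 0.0631 mol/L
[OCl^-]_original = 0.0631 × 100.0/24.6 = 0.257 mol/L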